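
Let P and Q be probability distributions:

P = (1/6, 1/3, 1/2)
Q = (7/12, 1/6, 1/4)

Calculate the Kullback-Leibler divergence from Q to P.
D(P||Q) = Σ P(i) log₂(P(i)/Q(i))
  i=0: (1/6) × log₂((1/6)/(7/12)) = (1/6) × log₂(2/7) = -0.3012
  i=1: (1/3) × log₂((1/3)/(1/6)) = (1/3) × log₂(2) = 0.3333
  i=2: (1/2) × log₂((1/2)/(1/4)) = (1/2) × log₂(2) = 0.5000
D(P||Q) = -0.3012 + 0.3333 + 0.5000
  = 0.5321 bits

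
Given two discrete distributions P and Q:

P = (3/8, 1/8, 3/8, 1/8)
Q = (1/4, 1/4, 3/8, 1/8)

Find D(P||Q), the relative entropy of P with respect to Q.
D(P||Q) = Σ P(i) log₂(P(i)/Q(i))
  i=0: (3/8) × log₂((3/8)/(1/4)) = (3/8) × log₂(3/2) = 0.2194
  i=1: (1/8) × log₂((1/8)/(1/4)) = (1/8) × log₂(1/2) = -0.1250
  i=2: (3/8) × log₂((3/8)/(3/8)) = (3/8) × log₂(1) = 0.0000
  i=3: (1/8) × log₂((1/8)/(1/8)) = (1/8) × log₂(1) = 0.0000
D(P||Q) = 0.2194 - 0.1250 + 0.0000 + 0.0000
  = 0.0944 bits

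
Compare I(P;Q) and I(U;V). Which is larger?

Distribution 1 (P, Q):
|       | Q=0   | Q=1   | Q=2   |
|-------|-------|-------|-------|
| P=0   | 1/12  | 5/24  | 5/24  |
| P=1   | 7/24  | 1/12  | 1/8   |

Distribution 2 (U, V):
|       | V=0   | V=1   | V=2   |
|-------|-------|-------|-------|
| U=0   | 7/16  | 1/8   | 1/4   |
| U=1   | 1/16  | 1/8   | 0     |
Distribution 1 (P, Q):
Marginal P(P) (row sums):
  P(P=0) = 1/12 + 5/24 + 5/24 = 1/2
  P(P=1) = 7/24 + 1/12 + 1/8 = 1/2
Marginal P(Q) (column sums):
  P(Q=0) = 1/12 + 7/24 = 3/8
  P(Q=1) = 5/24 + 1/12 = 7/24
  P(Q=2) = 5/24 + 1/8 = 1/3

H(P) = -[(1/2)·log₂(1/2) + (1/2)·log₂(1/2)]
  = 0.5000 + 0.5000
  = 1.0000 bits
H(Q) = -[(3/8)·log₂(3/8) + (7/24)·log₂(7/24) + (1/3)·log₂(1/3)]
  = 0.5306 + 0.5185 + 0.5283
  = 1.5774 bits
H(P,Q) = -[(1/12)·log₂(1/12) + (5/24)·log₂(5/24) + (5/24)·log₂(5/24) + (7/24)·log₂(7/24) + (1/12)·log₂(1/12) + (1/8)·log₂(1/8)]
  = 0.2987 + 0.4715 + 0.4715 + 0.5185 + 0.2987 + 0.3750
  = 2.4339 bits

I(P;Q) = H(P) + H(Q) - H(P,Q)
  = 1.0000 + 1.5774 - 2.4339
  = 0.1435 bits

Distribution 2 (U, V):
Marginal P(U) (row sums):
  P(U=0) = 7/16 + 1/8 + 1/4 = 13/16
  P(U=1) = 1/16 + 1/8 + 0 = 3/16
Marginal P(V) (column sums):
  P(V=0) = 7/16 + 1/16 = 1/2
  P(V=1) = 1/8 + 1/8 = 1/4
  P(V=2) = 1/4 + 0 = 1/4

H(U) = -[(13/16)·log₂(13/16) + (3/16)·log₂(3/16)]
  = 0.2434 + 0.4528
  = 0.6962 bits
H(V) = -[(1/2)·log₂(1/2) + (1/4)·log₂(1/4) + (1/4)·log₂(1/4)]
  = 0.5000 + 0.5000 + 0.5000
  = 1.5000 bits
H(U,V) = -[(7/16)·log₂(7/16) + (1/8)·log₂(1/8) + (1/4)·log₂(1/4) + (1/16)·log₂(1/16) + (1/8)·log₂(1/8)]
  = 0.5218 + 0.3750 + 0.5000 + 0.2500 + 0.3750
  = 2.0218 bits

I(U;V) = H(U) + H(V) - H(U,V)
  = 0.6962 + 1.5000 - 2.0218
  = 0.1744 bits

I(U;V) = 0.1744 bits > I(P;Q) = 0.1435 bits, so (U, V) has the higher mutual information (stronger dependence).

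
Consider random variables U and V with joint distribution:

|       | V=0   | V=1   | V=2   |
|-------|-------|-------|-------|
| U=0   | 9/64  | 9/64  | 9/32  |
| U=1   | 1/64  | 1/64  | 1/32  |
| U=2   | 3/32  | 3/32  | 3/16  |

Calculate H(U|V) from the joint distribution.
Marginal P(V) (column sums):
  P(V=0) = 9/64 + 1/64 + 3/32 = 1/4
  P(V=1) = 9/64 + 1/64 + 3/32 = 1/4
  P(V=2) = 9/32 + 1/32 + 3/16 = 1/2

H(U|V) = -Σ P(U,V)·log₂ P(U|V), where P(U|V) = P(U,V) / P(V)
  (U=0,V=0): P(U|V) = (9/64)/(1/4) = 9/16;  -(9/64)·log₂(9/16) = 0.1167
  (U=0,V=1): P(U|V) = (9/64)/(1/4) = 9/16;  -(9/64)·log₂(9/16) = 0.1167
  (U=0,V=2): P(U|V) = (9/32)/(1/2) = 9/16;  -(9/32)·log₂(9/16) = 0.2335
  (U=1,V=0): P(U|V) = (1/64)/(1/4) = 1/16;  -(1/64)·log₂(1/16) = 0.0625
  (U=1,V=1): P(U|V) = (1/64)/(1/4) = 1/16;  -(1/64)·log₂(1/16) = 0.0625
  (U=1,V=2): P(U|V) = (1/32)/(1/2) = 1/16;  -(1/32)·log₂(1/16) = 0.1250
  (U=2,V=0): P(U|V) = (3/32)/(1/4) = 3/8;  -(3/32)·log₂(3/8) = 0.1327
  (U=2,V=1): P(U|V) = (3/32)/(1/4) = 3/8;  -(3/32)·log₂(3/8) = 0.1327
  (U=2,V=2): P(U|V) = (3/16)/(1/2) = 3/8;  -(3/16)·log₂(3/8) = 0.2653
H(U|V) = 0.1167 + 0.1167 + 0.2335 + 0.0625 + 0.0625 + 0.1250 + 0.1327 + 0.1327 + 0.2653
  = 1.2476 bits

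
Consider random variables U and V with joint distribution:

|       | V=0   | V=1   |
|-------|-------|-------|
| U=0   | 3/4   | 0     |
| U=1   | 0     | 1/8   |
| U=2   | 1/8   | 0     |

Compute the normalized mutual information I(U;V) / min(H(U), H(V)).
Marginal P(U) (row sums):
  P(U=0) = 3/4 + 0 = 3/4
  P(U=1) = 0 + 1/8 = 1/8
  P(U=2) = 1/8 + 0 = 1/8
Marginal P(V) (column sums):
  P(V=0) = 3/4 + 0 + 1/8 = 7/8
  P(V=1) = 0 + 1/8 + 0 = 1/8

H(U) = -[(3/4)·log₂(3/4) + (1/8)·log₂(1/8) + (1/8)·log₂(1/8)]
  = 0.3113 + 0.3750 + 0.3750
  = 1.0613 bits
H(V) = -[(7/8)·log₂(7/8) + (1/8)·log₂(1/8)]
  = 0.1686 + 0.3750
  = 0.5436 bits
H(U,V) = -[(3/4)·log₂(3/4) + (1/8)·log₂(1/8) + (1/8)·log₂(1/8)]
  = 0.3113 + 0.3750 + 0.3750
  = 1.0613 bits

I(U;V) = H(U) + H(V) - H(U,V)
  = 1.0613 + 0.5436 - 1.0613
  = 0.5436 bits

min(H(U), H(V)) = min(1.0613, 0.5436) = 0.5436 bits
Normalized MI = 0.5436 / 0.5436 = 1.0000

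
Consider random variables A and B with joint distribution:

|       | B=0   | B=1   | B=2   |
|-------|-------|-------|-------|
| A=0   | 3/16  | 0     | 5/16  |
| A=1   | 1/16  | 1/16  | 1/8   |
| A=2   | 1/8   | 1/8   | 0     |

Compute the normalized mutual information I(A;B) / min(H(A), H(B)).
Marginal P(A) (row sums):
  P(A=0) = 3/16 + 0 + 5/16 = 1/2
  P(A=1) = 1/16 + 1/16 + 1/8 = 1/4
  P(A=2) = 1/8 + 1/8 + 0 = 1/4
Marginal P(B) (column sums):
  P(B=0) = 3/16 + 1/16 + 1/8 = 3/8
  P(B=1) = 0 + 1/16 + 1/8 = 3/16
  P(B=2) = 5/16 + 1/8 + 0 = 7/16

H(A) = -[(1/2)·log₂(1/2) + (1/4)·log₂(1/4) + (1/4)·log₂(1/4)]
  = 0.5000 + 0.5000 + 0.5000
  = 1.5000 bits
H(B) = -[(3/8)·log₂(3/8) + (3/16)·log₂(3/16) + (7/16)·log₂(7/16)]
  = 0.5306 + 0.4528 + 0.5218
  = 1.5052 bits
H(A,B) = -[(3/16)·log₂(3/16) + (5/16)·log₂(5/16) + (1/16)·log₂(1/16) + (1/16)·log₂(1/16) + (1/8)·log₂(1/8) + (1/8)·log₂(1/8) + (1/8)·log₂(1/8)]
  = 0.4528 + 0.5244 + 0.2500 + 0.2500 + 0.3750 + 0.3750 + 0.3750
  = 2.6022 bits

I(A;B) = H(A) + H(B) - H(A,B)
  = 1.5000 + 1.5052 - 2.6022
  = 0.4030 bits

min(H(A), H(B)) = min(1.5000, 1.5052) = 1.5000 bits
Normalized MI = 0.4030 / 1.5000 = 0.2687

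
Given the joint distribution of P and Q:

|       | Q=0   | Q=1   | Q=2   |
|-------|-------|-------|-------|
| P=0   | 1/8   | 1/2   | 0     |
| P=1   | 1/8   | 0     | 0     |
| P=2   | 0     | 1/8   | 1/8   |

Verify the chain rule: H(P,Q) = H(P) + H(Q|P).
Left side:
H(P,Q) = -[(1/8)·log₂(1/8) + (1/2)·log₂(1/2) + (1/8)·log₂(1/8) + (1/8)·log₂(1/8) + (1/8)·log₂(1/8)]
  = 0.3750 + 0.5000 + 0.3750 + 0.3750 + 0.3750
  = 2.0000 bits

Right side:
Marginal P(P) (row sums):
  P(P=0) = 1/8 + 1/2 + 0 = 5/8
  P(P=1) = 1/8 + 0 + 0 = 1/8
  P(P=2) = 0 + 1/8 + 1/8 = 1/4
H(P) = -[(5/8)·log₂(5/8) + (1/8)·log₂(1/8) + (1/4)·log₂(1/4)]
  = 0.4238 + 0.3750 + 0.5000
  = 1.2988 bits
H(Q|P) = -Σ P(P,Q)·log₂ P(Q|P), where P(Q|P) = P(P,Q) / P(P)
  (cells with P(P,Q) = 0 contribute 0)
  (P=0,Q=0): P(Q|P) = (1/8)/(5/8) = 1/5;  -(1/8)·log₂(1/5) = 0.2902
  (P=0,Q=1): P(Q|P) = (1/2)/(5/8) = 4/5;  -(1/2)·log₂(4/5) = 0.1610
  (P=1,Q=0): P(Q|P) = (1/8)/(1/8) = 1;  -(1/8)·log₂(1) = 0.0000
  (P=2,Q=1): P(Q|P) = (1/8)/(1/4) = 1/2;  -(1/8)·log₂(1/2) = 0.1250
  (P=2,Q=2): P(Q|P) = (1/8)/(1/4) = 1/2;  -(1/8)·log₂(1/2) = 0.1250
H(Q|P) = 0.2902 + 0.1610 + 0.0000 + 0.1250 + 0.1250
  = 0.7012 bits
H(P) + H(Q|P) = 1.2988 + 0.7012 = 2.0000 bits

Both sides equal 2.0000 bits, so the chain rule holds ✓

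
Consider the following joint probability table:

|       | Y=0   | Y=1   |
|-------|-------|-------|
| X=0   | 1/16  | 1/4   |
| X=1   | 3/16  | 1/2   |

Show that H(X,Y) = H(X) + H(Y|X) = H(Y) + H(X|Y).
Marginal P(X) (row sums):
  P(X=0) = 1/16 + 1/4 = 5/16
  P(X=1) = 3/16 + 1/2 = 11/16
Marginal P(Y) (column sums):
  P(Y=0) = 1/16 + 3/16 = 1/4
  P(Y=1) = 1/4 + 1/2 = 3/4

Decomposition 1: H(X) + H(Y|X)
H(X) = -[(5/16)·log₂(5/16) + (11/16)·log₂(11/16)]
  = 0.5244 + 0.3716
  = 0.8960 bits
H(Y|X) = -Σ P(X,Y)·log₂ P(Y|X), where P(Y|X) = P(X,Y) / P(X)
  (X=0,Y=0): P(Y|X) = (1/16)/(5/16) = 1/5;  -(1/16)·log₂(1/5) = 0.1451
  (X=0,Y=1): P(Y|X) = (1/4)/(5/16) = 4/5;  -(1/4)·log₂(4/5) = 0.0805
  (X=1,Y=0): P(Y|X) = (3/16)/(11/16) = 3/11;  -(3/16)·log₂(3/11) = 0.3515
  (X=1,Y=1): P(Y|X) = (1/2)/(11/16) = 8/11;  -(1/2)·log₂(8/11) = 0.2297
H(Y|X) = 0.1451 + 0.0805 + 0.3515 + 0.2297
  = 0.8068 bits
H(X) + H(Y|X) = 0.8960 + 0.8068 = 1.7028 bits

Decomposition 2: H(Y) + H(X|Y)
H(Y) = -[(1/4)·log₂(1/4) + (3/4)·log₂(3/4)]
  = 0.5000 + 0.3113
  = 0.8113 bits
H(X|Y) = -Σ P(X,Y)·log₂ P(X|Y), where P(X|Y) = P(X,Y) / P(Y)
  (X=0,Y=0): P(X|Y) = (1/16)/(1/4) = 1/4;  -(1/16)·log₂(1/4) = 0.1250
  (X=0,Y=1): P(X|Y) = (1/4)/(3/4) = 1/3;  -(1/4)·log₂(1/3) = 0.3962
  (X=1,Y=0): P(X|Y) = (3/16)/(1/4) = 3/4;  -(3/16)·log₂(3/4) = 0.0778
  (X=1,Y=1): P(X|Y) = (1/2)/(3/4) = 2/3;  -(1/2)·log₂(2/3) = 0.2925
H(X|Y) = 0.1250 + 0.3962 + 0.0778 + 0.2925
  = 0.8915 bits
H(Y) + H(X|Y) = 0.8113 + 0.8915 = 1.7028 bits

Direct computation of the joint entropy:
H(X,Y) = -[(1/16)·log₂(1/16) + (1/4)·log₂(1/4) + (3/16)·log₂(3/16) + (1/2)·log₂(1/2)]
  = 0.2500 + 0.5000 + 0.4528 + 0.5000
  = 1.7028 bits

All three agree: H(X,Y) = 1.7028 bits ✓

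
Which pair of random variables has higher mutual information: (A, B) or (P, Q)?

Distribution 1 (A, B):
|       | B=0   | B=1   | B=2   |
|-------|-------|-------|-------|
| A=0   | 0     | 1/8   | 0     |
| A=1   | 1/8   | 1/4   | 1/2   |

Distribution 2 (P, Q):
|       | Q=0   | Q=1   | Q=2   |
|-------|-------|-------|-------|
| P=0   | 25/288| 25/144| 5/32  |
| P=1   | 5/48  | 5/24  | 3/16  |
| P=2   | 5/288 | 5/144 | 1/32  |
Distribution 1 (A, B):
Marginal P(A) (row sums):
  P(A=0) = 0 + 1/8 + 0 = 1/8
  P(A=1) = 1/8 + 1/4 + 1/2 = 7/8
Marginal P(B) (column sums):
  P(B=0) = 0 + 1/8 = 1/8
  P(B=1) = 1/8 + 1/4 = 3/8
  P(B=2) = 0 + 1/2 = 1/2

H(A) = -[(1/8)·log₂(1/8) + (7/8)·log₂(7/8)]
  = 0.3750 + 0.1686
  = 0.5436 bits
H(B) = -[(1/8)·log₂(1/8) + (3/8)·log₂(3/8) + (1/2)·log₂(1/2)]
  = 0.3750 + 0.5306 + 0.5000
  = 1.4056 bits
H(A,B) = -[(1/8)·log₂(1/8) + (1/8)·log₂(1/8) + (1/4)·log₂(1/4) + (1/2)·log₂(1/2)]
  = 0.3750 + 0.3750 + 0.5000 + 0.5000
  = 1.7500 bits

I(A;B) = H(A) + H(B) - H(A,B)
  = 0.5436 + 1.4056 - 1.7500
  = 0.1992 bits

Distribution 2 (P, Q):
Marginal P(P) (row sums):
  P(P=0) = 25/288 + 25/144 + 5/32 = 5/12
  P(P=1) = 5/48 + 5/24 + 3/16 = 1/2
  P(P=2) = 5/288 + 5/144 + 1/32 = 1/12
Marginal P(Q) (column sums):
  P(Q=0) = 25/288 + 5/48 + 5/288 = 5/24
  P(Q=1) = 25/144 + 5/24 + 5/144 = 5/12
  P(Q=2) = 5/32 + 3/16 + 1/32 = 3/8

H(P) = -[(5/12)·log₂(5/12) + (1/2)·log₂(1/2) + (1/12)·log₂(1/12)]
  = 0.5263 + 0.5000 + 0.2987
  = 1.3250 bits
H(Q) = -[(5/24)·log₂(5/24) + (5/12)·log₂(5/12) + (3/8)·log₂(3/8)]
  = 0.4715 + 0.5263 + 0.5306
  = 1.5284 bits
H(P,Q) = -[(25/288)·log₂(25/288) + (25/144)·log₂(25/144) + (5/32)·log₂(5/32) + (5/48)·log₂(5/48) + (5/24)·log₂(5/24) + (3/16)·log₂(3/16) + (5/288)·log₂(5/288) + (5/144)·log₂(5/144) + (1/32)·log₂(1/32)]
  = 0.3061 + 0.4386 + 0.4184 + 0.3399 + 0.4715 + 0.4528 + 0.1015 + 0.1683 + 0.1563
  = 2.8534 bits

I(P;Q) = H(P) + H(Q) - H(P,Q)
  = 1.3250 + 1.5284 - 2.8534
  = 0.0000 bits

I(A;B) = 0.1992 bits > I(P;Q) = 0.0000 bits, so (A, B) has the higher mutual information (stronger dependence).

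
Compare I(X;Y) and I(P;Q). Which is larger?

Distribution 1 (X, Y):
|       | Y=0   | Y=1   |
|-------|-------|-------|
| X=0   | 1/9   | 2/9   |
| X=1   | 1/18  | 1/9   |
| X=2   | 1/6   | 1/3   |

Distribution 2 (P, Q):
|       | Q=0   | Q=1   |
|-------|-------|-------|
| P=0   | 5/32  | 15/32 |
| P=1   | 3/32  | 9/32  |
Distribution 1 (X, Y):
Marginal P(X) (row sums):
  P(X=0) = 1/9 + 2/9 = 1/3
  P(X=1) = 1/18 + 1/9 = 1/6
  P(X=2) = 1/6 + 1/3 = 1/2
Marginal P(Y) (column sums):
  P(Y=0) = 1/9 + 1/18 + 1/6 = 1/3
  P(Y=1) = 2/9 + 1/9 + 1/3 = 2/3

H(X) = -[(1/3)·log₂(1/3) + (1/6)·log₂(1/6) + (1/2)·log₂(1/2)]
  = 0.5283 + 0.4308 + 0.5000
  = 1.4591 bits
H(Y) = -[(1/3)·log₂(1/3) + (2/3)·log₂(2/3)]
  = 0.5283 + 0.3900
  = 0.9183 bits
H(X,Y) = -[(1/9)·log₂(1/9) + (2/9)·log₂(2/9) + (1/18)·log₂(1/18) + (1/9)·log₂(1/9) + (1/6)·log₂(1/6) + (1/3)·log₂(1/3)]
  = 0.3522 + 0.4822 + 0.2317 + 0.3522 + 0.4308 + 0.5283
  = 2.3774 bits

I(X;Y) = H(X) + H(Y) - H(X,Y)
  = 1.4591 + 0.9183 - 2.3774
  = 0.0000 bits

Distribution 2 (P, Q):
Marginal P(P) (row sums):
  P(P=0) = 5/32 + 15/32 = 5/8
  P(P=1) = 3/32 + 9/32 = 3/8
Marginal P(Q) (column sums):
  P(Q=0) = 5/32 + 3/32 = 1/4
  P(Q=1) = 15/32 + 9/32 = 3/4

H(P) = -[(5/8)·log₂(5/8) + (3/8)·log₂(3/8)]
  = 0.4238 + 0.5306
  = 0.9544 bits
H(Q) = -[(1/4)·log₂(1/4) + (3/4)·log₂(3/4)]
  = 0.5000 + 0.3113
  = 0.8113 bits
H(P,Q) = -[(5/32)·log₂(5/32) + (15/32)·log₂(15/32) + (3/32)·log₂(3/32) + (9/32)·log₂(9/32)]
  = 0.4184 + 0.5124 + 0.3202 + 0.5147
  = 1.7657 bits

I(P;Q) = H(P) + H(Q) - H(P,Q)
  = 0.9544 + 0.8113 - 1.7657
  = 0.0000 bits

Both joint tables factor as the product of their marginals, so I(X;Y) = I(P;Q) = 0 bits: neither is larger (both pairs are independent).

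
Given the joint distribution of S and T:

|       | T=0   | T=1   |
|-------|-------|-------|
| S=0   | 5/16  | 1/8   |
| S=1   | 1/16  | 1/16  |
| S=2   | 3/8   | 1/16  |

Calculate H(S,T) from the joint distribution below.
H(S,T) = -Σ P(S,T) log₂ P(S,T), summed over the non-zero cells:
H(S,T) = -[(5/16)·log₂(5/16) + (1/8)·log₂(1/8) + (1/16)·log₂(1/16) + (1/16)·log₂(1/16) + (3/8)·log₂(3/8) + (1/16)·log₂(1/16)]
  = 0.5244 + 0.3750 + 0.2500 + 0.2500 + 0.5306 + 0.2500
  = 2.1800 bits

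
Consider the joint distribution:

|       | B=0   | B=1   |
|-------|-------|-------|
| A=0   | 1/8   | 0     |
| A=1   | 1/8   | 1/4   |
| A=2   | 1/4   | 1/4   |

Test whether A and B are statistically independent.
Marginal P(A) (row sums):
  P(A=0) = 1/8 + 0 = 1/8
  P(A=1) = 1/8 + 1/4 = 3/8
  P(A=2) = 1/4 + 1/4 = 1/2
Marginal P(B) (column sums):
  P(B=0) = 1/8 + 1/8 + 1/4 = 1/2
  P(B=1) = 0 + 1/4 + 1/4 = 1/2

A and B are independent iff P(A=i,B=j) = P(A=i)·P(B=j) for every cell.
  P(A=0)·P(B=0) = 1/8 × 1/2 = 1/16, but P(A=0,B=0) = 1/8 ✗

No, A and B are not independent. Quantitatively, I(A;B) > 0:

H(A) = -[(1/8)·log₂(1/8) + (3/8)·log₂(3/8) + (1/2)·log₂(1/2)]
  = 0.3750 + 0.5306 + 0.5000
  = 1.4056 bits
H(B) = -[(1/2)·log₂(1/2) + (1/2)·log₂(1/2)]
  = 0.5000 + 0.5000
  = 1.0000 bits
H(A,B) = -[(1/8)·log₂(1/8) + (1/8)·log₂(1/8) + (1/4)·log₂(1/4) + (1/4)·log₂(1/4) + (1/4)·log₂(1/4)]
  = 0.3750 + 0.3750 + 0.5000 + 0.5000 + 0.5000
  = 2.2500 bits
I(A;B) = H(A) + H(B) - H(A,B) = 1.4056 + 1.0000 - 2.2500 = 0.1556 bits > 0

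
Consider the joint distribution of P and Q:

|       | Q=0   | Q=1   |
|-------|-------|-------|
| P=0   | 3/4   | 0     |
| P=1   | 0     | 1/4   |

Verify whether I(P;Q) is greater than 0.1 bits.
Marginal P(P) (row sums):
  P(P=0) = 3/4 + 0 = 3/4
  P(P=1) = 0 + 1/4 = 1/4
Marginal P(Q) (column sums):
  P(Q=0) = 3/4 + 0 = 3/4
  P(Q=1) = 0 + 1/4 = 1/4

H(P) = -[(3/4)·log₂(3/4) + (1/4)·log₂(1/4)]
  = 0.3113 + 0.5000
  = 0.8113 bits
H(Q) = -[(3/4)·log₂(3/4) + (1/4)·log₂(1/4)]
  = 0.3113 + 0.5000
  = 0.8113 bits
H(P,Q) = -[(3/4)·log₂(3/4) + (1/4)·log₂(1/4)]
  = 0.3113 + 0.5000
  = 0.8113 bits

I(P;Q) = H(P) + H(Q) - H(P,Q)
  = 0.8113 + 0.8113 - 0.8113
  = 0.8113 bits

Yes. I(P;Q) = 0.8113 bits, which is > 0.1 bits.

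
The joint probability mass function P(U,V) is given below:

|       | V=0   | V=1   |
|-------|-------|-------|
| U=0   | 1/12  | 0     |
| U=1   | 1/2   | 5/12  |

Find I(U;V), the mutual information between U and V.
Marginal P(U) (row sums):
  P(U=0) = 1/12 + 0 = 1/12
  P(U=1) = 1/2 + 5/12 = 11/12
Marginal P(V) (column sums):
  P(V=0) = 1/12 + 1/2 = 7/12
  P(V=1) = 0 + 5/12 = 5/12

H(U) = -[(1/12)·log₂(1/12) + (11/12)·log₂(11/12)]
  = 0.2987 + 0.1151
  = 0.4138 bits
H(V) = -[(7/12)·log₂(7/12) + (5/12)·log₂(5/12)]
  = 0.4536 + 0.5263
  = 0.9799 bits
H(U,V) = -[(1/12)·log₂(1/12) + (1/2)·log₂(1/2) + (5/12)·log₂(5/12)]
  = 0.2987 + 0.5000 + 0.5263
  = 1.3250 bits

I(U;V) = H(U) + H(V) - H(U,V)
  = 0.4138 + 0.9799 - 1.3250
  = 0.0687 bits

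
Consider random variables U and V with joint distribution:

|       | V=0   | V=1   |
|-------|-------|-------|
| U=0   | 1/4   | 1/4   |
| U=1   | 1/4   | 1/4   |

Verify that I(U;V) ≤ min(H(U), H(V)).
Marginal P(U) (row sums):
  P(U=0) = 1/4 + 1/4 = 1/2
  P(U=1) = 1/4 + 1/4 = 1/2
Marginal P(V) (column sums):
  P(V=0) = 1/4 + 1/4 = 1/2
  P(V=1) = 1/4 + 1/4 = 1/2

H(U) = -[(1/2)·log₂(1/2) + (1/2)·log₂(1/2)]
  = 0.5000 + 0.5000
  = 1.0000 bits
H(V) = -[(1/2)·log₂(1/2) + (1/2)·log₂(1/2)]
  = 0.5000 + 0.5000
  = 1.0000 bits
H(U,V) = -[(1/4)·log₂(1/4) + (1/4)·log₂(1/4) + (1/4)·log₂(1/4) + (1/4)·log₂(1/4)]
  = 0.5000 + 0.5000 + 0.5000 + 0.5000
  = 2.0000 bits

I(U;V) = H(U) + H(V) - H(U,V)
  = 1.0000 + 1.0000 - 2.0000
  = 0.0000 bits

min(H(U), H(V)) = min(1.0000, 1.0000) = 1.0000 bits
Since 0.0000 ≤ 1.0000, the bound is satisfied ✓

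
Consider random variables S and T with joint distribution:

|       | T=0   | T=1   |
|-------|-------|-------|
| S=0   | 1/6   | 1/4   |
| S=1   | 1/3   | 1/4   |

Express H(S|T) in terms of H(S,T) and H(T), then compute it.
H(S|T) = H(S,T) - H(T)

Marginal P(T) (column sums):
  P(T=0) = 1/6 + 1/3 = 1/2
  P(T=1) = 1/4 + 1/4 = 1/2

H(S,T) = -[(1/6)·log₂(1/6) + (1/4)·log₂(1/4) + (1/3)·log₂(1/3) + (1/4)·log₂(1/4)]
  = 0.4308 + 0.5000 + 0.5283 + 0.5000
  = 1.9591 bits
H(T) = -[(1/2)·log₂(1/2) + (1/2)·log₂(1/2)]
  = 0.5000 + 0.5000
  = 1.0000 bits

H(S|T) = 1.9591 - 1.0000 = 0.9591 bits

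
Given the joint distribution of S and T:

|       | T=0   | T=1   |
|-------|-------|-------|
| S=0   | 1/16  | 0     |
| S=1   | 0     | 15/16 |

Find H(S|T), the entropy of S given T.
Marginal P(T) (column sums):
  P(T=0) = 1/16 + 0 = 1/16
  P(T=1) = 0 + 15/16 = 15/16

H(S|T) = -Σ P(S,T)·log₂ P(S|T), where P(S|T) = P(S,T) / P(T)
  (cells with P(S,T) = 0 contribute 0)
  (S=0,T=0): P(S|T) = (1/16)/(1/16) = 1;  -(1/16)·log₂(1) = 0.0000
  (S=1,T=1): P(S|T) = (15/16)/(15/16) = 1;  -(15/16)·log₂(1) = 0.0000
H(S|T) = 0.0000 + 0.0000
  = 0.0000 bits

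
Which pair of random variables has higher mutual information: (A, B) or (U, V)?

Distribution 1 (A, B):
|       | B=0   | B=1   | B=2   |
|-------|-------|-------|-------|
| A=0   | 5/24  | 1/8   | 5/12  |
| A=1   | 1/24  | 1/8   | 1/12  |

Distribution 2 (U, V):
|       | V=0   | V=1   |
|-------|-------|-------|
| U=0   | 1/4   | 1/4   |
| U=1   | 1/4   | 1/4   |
Distribution 1 (A, B):
Marginal P(A) (row sums):
  P(A=0) = 5/24 + 1/8 + 5/12 = 3/4
  P(A=1) = 1/24 + 1/8 + 1/12 = 1/4
Marginal P(B) (column sums):
  P(B=0) = 5/24 + 1/24 = 1/4
  P(B=1) = 1/8 + 1/8 = 1/4
  P(B=2) = 5/12 + 1/12 = 1/2

H(A) = -[(3/4)·log₂(3/4) + (1/4)·log₂(1/4)]
  = 0.3113 + 0.5000
  = 0.8113 bits
H(B) = -[(1/4)·log₂(1/4) + (1/4)·log₂(1/4) + (1/2)·log₂(1/2)]
  = 0.5000 + 0.5000 + 0.5000
  = 1.5000 bits
H(A,B) = -[(5/24)·log₂(5/24) + (1/8)·log₂(1/8) + (5/12)·log₂(5/12) + (1/24)·log₂(1/24) + (1/8)·log₂(1/8) + (1/12)·log₂(1/12)]
  = 0.4715 + 0.3750 + 0.5263 + 0.1910 + 0.3750 + 0.2987
  = 2.2375 bits

I(A;B) = H(A) + H(B) - H(A,B)
  = 0.8113 + 1.5000 - 2.2375
  = 0.0738 bits

Distribution 2 (U, V):
Marginal P(U) (row sums):
  P(U=0) = 1/4 + 1/4 = 1/2
  P(U=1) = 1/4 + 1/4 = 1/2
Marginal P(V) (column sums):
  P(V=0) = 1/4 + 1/4 = 1/2
  P(V=1) = 1/4 + 1/4 = 1/2

H(U) = -[(1/2)·log₂(1/2) + (1/2)·log₂(1/2)]
  = 0.5000 + 0.5000
  = 1.0000 bits
H(V) = -[(1/2)·log₂(1/2) + (1/2)·log₂(1/2)]
  = 0.5000 + 0.5000
  = 1.0000 bits
H(U,V) = -[(1/4)·log₂(1/4) + (1/4)·log₂(1/4) + (1/4)·log₂(1/4) + (1/4)·log₂(1/4)]
  = 0.5000 + 0.5000 + 0.5000 + 0.5000
  = 2.0000 bits

I(U;V) = H(U) + H(V) - H(U,V)
  = 1.0000 + 1.0000 - 2.0000
  = 0.0000 bits

I(A;B) = 0.0738 bits > I(U;V) = 0.0000 bits, so (A, B) has the higher mutual information (stronger dependence).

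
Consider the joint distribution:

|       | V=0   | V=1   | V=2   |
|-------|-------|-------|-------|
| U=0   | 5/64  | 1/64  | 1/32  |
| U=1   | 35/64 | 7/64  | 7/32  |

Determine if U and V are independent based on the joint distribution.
Marginal P(U) (row sums):
  P(U=0) = 5/64 + 1/64 + 1/32 = 1/8
  P(U=1) = 35/64 + 7/64 + 7/32 = 7/8
Marginal P(V) (column sums):
  P(V=0) = 5/64 + 35/64 = 5/8
  P(V=1) = 1/64 + 7/64 = 1/8
  P(V=2) = 1/32 + 7/32 = 1/4

U and V are independent iff P(U=i,V=j) = P(U=i)·P(V=j) for every cell.
  P(U=0)·P(V=0) = 1/8 × 5/8 = 5/64 = P(U=0,V=0) ✓
  P(U=0)·P(V=1) = 1/8 × 1/8 = 1/64 = P(U=0,V=1) ✓
  P(U=0)·P(V=2) = 1/8 × 1/4 = 1/32 = P(U=0,V=2) ✓
  P(U=1)·P(V=0) = 7/8 × 5/8 = 35/64 = P(U=1,V=0) ✓
  P(U=1)·P(V=1) = 7/8 × 1/8 = 7/64 = P(U=1,V=1) ✓
  P(U=1)·P(V=2) = 7/8 × 1/4 = 7/32 = P(U=1,V=2) ✓

Yes, U and V are independent: every cell factors, so I(U;V) = 0 bits.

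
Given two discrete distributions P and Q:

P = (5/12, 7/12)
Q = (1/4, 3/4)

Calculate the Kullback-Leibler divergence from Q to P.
D(P||Q) = Σ P(i) log₂(P(i)/Q(i))
  i=0: (5/12) × log₂((5/12)/(1/4)) = (5/12) × log₂(5/3) = 0.3071
  i=1: (7/12) × log₂((7/12)/(3/4)) = (7/12) × log₂(7/9) = -0.2115
D(P||Q) = 0.3071 - 0.2115
  = 0.0956 bits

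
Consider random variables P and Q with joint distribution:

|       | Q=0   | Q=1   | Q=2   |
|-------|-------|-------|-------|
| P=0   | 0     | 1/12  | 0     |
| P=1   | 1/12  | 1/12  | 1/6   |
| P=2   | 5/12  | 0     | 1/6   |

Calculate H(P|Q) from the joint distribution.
Marginal P(Q) (column sums):
  P(Q=0) = 0 + 1/12 + 5/12 = 1/2
  P(Q=1) = 1/12 + 1/12 + 0 = 1/6
  P(Q=2) = 0 + 1/6 + 1/6 = 1/3

H(P|Q) = -Σ P(P,Q)·log₂ P(P|Q), where P(P|Q) = P(P,Q) / P(Q)
  (cells with P(P,Q) = 0 contribute 0)
  (P=0,Q=1): P(P|Q) = (1/12)/(1/6) = 1/2;  -(1/12)·log₂(1/2) = 0.0833
  (P=1,Q=0): P(P|Q) = (1/12)/(1/2) = 1/6;  -(1/12)·log₂(1/6) = 0.2154
  (P=1,Q=1): P(P|Q) = (1/12)/(1/6) = 1/2;  -(1/12)·log₂(1/2) = 0.0833
  (P=1,Q=2): P(P|Q) = (1/6)/(1/3) = 1/2;  -(1/6)·log₂(1/2) = 0.1667
  (P=2,Q=0): P(P|Q) = (5/12)/(1/2) = 5/6;  -(5/12)·log₂(5/6) = 0.1096
  (P=2,Q=2): P(P|Q) = (1/6)/(1/3) = 1/2;  -(1/6)·log₂(1/2) = 0.1667
H(P|Q) = 0.0833 + 0.2154 + 0.0833 + 0.1667 + 0.1096 + 0.1667
  = 0.8250 bits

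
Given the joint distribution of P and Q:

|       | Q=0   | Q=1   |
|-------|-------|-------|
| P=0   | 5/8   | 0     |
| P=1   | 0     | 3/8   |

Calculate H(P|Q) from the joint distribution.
Marginal P(Q) (column sums):
  P(Q=0) = 5/8 + 0 = 5/8
  P(Q=1) = 0 + 3/8 = 3/8

H(P|Q) = -Σ P(P,Q)·log₂ P(P|Q), where P(P|Q) = P(P,Q) / P(Q)
  (cells with P(P,Q) = 0 contribute 0)
  (P=0,Q=0): P(P|Q) = (5/8)/(5/8) = 1;  -(5/8)·log₂(1) = 0.0000
  (P=1,Q=1): P(P|Q) = (3/8)/(3/8) = 1;  -(3/8)·log₂(1) = 0.0000
H(P|Q) = 0.0000 + 0.0000
  = 0.0000 bits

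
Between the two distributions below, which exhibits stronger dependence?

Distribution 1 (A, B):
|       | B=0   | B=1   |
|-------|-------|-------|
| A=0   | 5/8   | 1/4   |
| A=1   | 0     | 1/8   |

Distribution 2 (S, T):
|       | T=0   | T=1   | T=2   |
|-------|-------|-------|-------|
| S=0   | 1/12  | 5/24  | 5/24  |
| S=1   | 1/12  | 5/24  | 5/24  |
Distribution 1 (A, B):
Marginal P(A) (row sums):
  P(A=0) = 5/8 + 1/4 = 7/8
  P(A=1) = 0 + 1/8 = 1/8
Marginal P(B) (column sums):
  P(B=0) = 5/8 + 0 = 5/8
  P(B=1) = 1/4 + 1/8 = 3/8

H(A) = -[(7/8)·log₂(7/8) + (1/8)·log₂(1/8)]
  = 0.1686 + 0.3750
  = 0.5436 bits
H(B) = -[(5/8)·log₂(5/8) + (3/8)·log₂(3/8)]
  = 0.4238 + 0.5306
  = 0.9544 bits
H(A,B) = -[(5/8)·log₂(5/8) + (1/4)·log₂(1/4) + (1/8)·log₂(1/8)]
  = 0.4238 + 0.5000 + 0.3750
  = 1.2988 bits

I(A;B) = H(A) + H(B) - H(A,B)
  = 0.5436 + 0.9544 - 1.2988
  = 0.1992 bits

Distribution 2 (S, T):
Marginal P(S) (row sums):
  P(S=0) = 1/12 + 5/24 + 5/24 = 1/2
  P(S=1) = 1/12 + 5/24 + 5/24 = 1/2
Marginal P(T) (column sums):
  P(T=0) = 1/12 + 1/12 = 1/6
  P(T=1) = 5/24 + 5/24 = 5/12
  P(T=2) = 5/24 + 5/24 = 5/12

H(S) = -[(1/2)·log₂(1/2) + (1/2)·log₂(1/2)]
  = 0.5000 + 0.5000
  = 1.0000 bits
H(T) = -[(1/6)·log₂(1/6) + (5/12)·log₂(5/12) + (5/12)·log₂(5/12)]
  = 0.4308 + 0.5263 + 0.5263
  = 1.4834 bits
H(S,T) = -[(1/12)·log₂(1/12) + (5/24)·log₂(5/24) + (5/24)·log₂(5/24) + (1/12)·log₂(1/12) + (5/24)·log₂(5/24) + (5/24)·log₂(5/24)]
  = 0.2987 + 0.4715 + 0.4715 + 0.2987 + 0.4715 + 0.4715
  = 2.4834 bits

I(S;T) = H(S) + H(T) - H(S,T)
  = 1.0000 + 1.4834 - 2.4834
  = 0.0000 bits

I(A;B) = 0.1992 bits > I(S;T) = 0.0000 bits, so (A, B) has the higher mutual information (stronger dependence).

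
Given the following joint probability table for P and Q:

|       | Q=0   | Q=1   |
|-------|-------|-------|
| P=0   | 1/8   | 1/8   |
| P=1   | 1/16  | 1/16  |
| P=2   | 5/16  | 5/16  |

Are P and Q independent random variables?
Marginal P(P) (row sums):
  P(P=0) = 1/8 + 1/8 = 1/4
  P(P=1) = 1/16 + 1/16 = 1/8
  P(P=2) = 5/16 + 5/16 = 5/8
Marginal P(Q) (column sums):
  P(Q=0) = 1/8 + 1/16 + 5/16 = 1/2
  P(Q=1) = 1/8 + 1/16 + 5/16 = 1/2

P and Q are independent iff P(P=i,Q=j) = P(P=i)·P(Q=j) for every cell.
  P(P=0)·P(Q=0) = 1/4 × 1/2 = 1/8 = P(P=0,Q=0) ✓
  P(P=0)·P(Q=1) = 1/4 × 1/2 = 1/8 = P(P=0,Q=1) ✓
  P(P=1)·P(Q=0) = 1/8 × 1/2 = 1/16 = P(P=1,Q=0) ✓
  P(P=1)·P(Q=1) = 1/8 × 1/2 = 1/16 = P(P=1,Q=1) ✓
  P(P=2)·P(Q=0) = 5/8 × 1/2 = 5/16 = P(P=2,Q=0) ✓
  P(P=2)·P(Q=1) = 5/8 × 1/2 = 5/16 = P(P=2,Q=1) ✓

Yes, P and Q are independent: every cell factors, so I(P;Q) = 0 bits.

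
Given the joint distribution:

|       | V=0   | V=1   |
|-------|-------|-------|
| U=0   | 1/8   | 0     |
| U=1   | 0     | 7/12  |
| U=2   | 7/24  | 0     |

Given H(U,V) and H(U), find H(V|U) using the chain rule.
From the chain rule: H(U,V) = H(U) + H(V|U)
Therefore: H(V|U) = H(U,V) - H(U)

H(U,V) = -[(1/8)·log₂(1/8) + (7/12)·log₂(7/12) + (7/24)·log₂(7/24)]
  = 0.3750 + 0.4536 + 0.5185
  = 1.3471 bits
Marginal P(U) (row sums):
  P(U=0) = 1/8 + 0 = 1/8
  P(U=1) = 0 + 7/12 = 7/12
  P(U=2) = 7/24 + 0 = 7/24
H(U) = -[(1/8)·log₂(1/8) + (7/12)·log₂(7/12) + (7/24)·log₂(7/24)]
  = 0.3750 + 0.4536 + 0.5185
  = 1.3471 bits

H(V|U) = 1.3471 - 1.3471 = 0.0000 bits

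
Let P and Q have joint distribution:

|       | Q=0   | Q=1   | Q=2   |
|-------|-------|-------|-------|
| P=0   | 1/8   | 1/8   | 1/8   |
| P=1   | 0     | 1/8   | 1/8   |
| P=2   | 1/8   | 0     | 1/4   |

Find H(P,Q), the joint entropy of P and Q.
H(P,Q) = -Σ P(P,Q) log₂ P(P,Q), summed over the non-zero cells:
H(P,Q) = -[(1/8)·log₂(1/8) + (1/8)·log₂(1/8) + (1/8)·log₂(1/8) + (1/8)·log₂(1/8) + (1/8)·log₂(1/8) + (1/8)·log₂(1/8) + (1/4)·log₂(1/4)]
  = 0.3750 + 0.3750 + 0.3750 + 0.3750 + 0.3750 + 0.3750 + 0.5000
  = 2.7500 bits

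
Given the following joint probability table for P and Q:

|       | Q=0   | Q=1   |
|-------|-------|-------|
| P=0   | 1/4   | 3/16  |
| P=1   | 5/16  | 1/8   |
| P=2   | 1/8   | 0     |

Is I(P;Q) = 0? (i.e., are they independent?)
Marginal P(P) (row sums):
  P(P=0) = 1/4 + 3/16 = 7/16
  P(P=1) = 5/16 + 1/8 = 7/16
  P(P=2) = 1/8 + 0 = 1/8
Marginal P(Q) (column sums):
  P(Q=0) = 1/4 + 5/16 + 1/8 = 11/16
  P(Q=1) = 3/16 + 1/8 + 0 = 5/16

P and Q are independent iff P(P=i,Q=j) = P(P=i)·P(Q=j) for every cell.
  P(P=0)·P(Q=0) = 7/16 × 11/16 = 77/256, but P(P=0,Q=0) = 1/4 ✗

No, P and Q are not independent. Quantitatively, I(P;Q) > 0:

H(P) = -[(7/16)·log₂(7/16) + (7/16)·log₂(7/16) + (1/8)·log₂(1/8)]
  = 0.5218 + 0.5218 + 0.3750
  = 1.4186 bits
H(Q) = -[(11/16)·log₂(11/16) + (5/16)·log₂(5/16)]
  = 0.3716 + 0.5244
  = 0.8960 bits
H(P,Q) = -[(1/4)·log₂(1/4) + (3/16)·log₂(3/16) + (5/16)·log₂(5/16) + (1/8)·log₂(1/8) + (1/8)·log₂(1/8)]
  = 0.5000 + 0.4528 + 0.5244 + 0.3750 + 0.3750
  = 2.2272 bits
I(P;Q) = H(P) + H(Q) - H(P,Q) = 1.4186 + 0.8960 - 2.2272 = 0.0874 bits > 0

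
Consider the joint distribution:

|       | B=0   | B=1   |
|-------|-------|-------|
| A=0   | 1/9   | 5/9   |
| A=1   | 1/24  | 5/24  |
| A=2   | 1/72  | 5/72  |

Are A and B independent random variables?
Marginal P(A) (row sums):
  P(A=0) = 1/9 + 5/9 = 2/3
  P(A=1) = 1/24 + 5/24 = 1/4
  P(A=2) = 1/72 + 5/72 = 1/12
Marginal P(B) (column sums):
  P(B=0) = 1/9 + 1/24 + 1/72 = 1/6
  P(B=1) = 5/9 + 5/24 + 5/72 = 5/6

A and B are independent iff P(A=i,B=j) = P(A=i)·P(B=j) for every cell.
  P(A=0)·P(B=0) = 2/3 × 1/6 = 1/9 = P(A=0,B=0) ✓
  P(A=0)·P(B=1) = 2/3 × 5/6 = 5/9 = P(A=0,B=1) ✓
  P(A=1)·P(B=0) = 1/4 × 1/6 = 1/24 = P(A=1,B=0) ✓
  P(A=1)·P(B=1) = 1/4 × 5/6 = 5/24 = P(A=1,B=1) ✓
  P(A=2)·P(B=0) = 1/12 × 1/6 = 1/72 = P(A=2,B=0) ✓
  P(A=2)·P(B=1) = 1/12 × 5/6 = 5/72 = P(A=2,B=1) ✓

Yes, A and B are independent: every cell factors, so I(A;B) = 0 bits.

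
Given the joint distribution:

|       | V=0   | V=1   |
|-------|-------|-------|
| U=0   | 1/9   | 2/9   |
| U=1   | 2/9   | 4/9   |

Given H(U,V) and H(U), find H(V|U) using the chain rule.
From the chain rule: H(U,V) = H(U) + H(V|U)
Therefore: H(V|U) = H(U,V) - H(U)

H(U,V) = -[(1/9)·log₂(1/9) + (2/9)·log₂(2/9) + (2/9)·log₂(2/9) + (4/9)·log₂(4/9)]
  = 0.3522 + 0.4822 + 0.4822 + 0.5200
  = 1.8366 bits
Marginal P(U) (row sums):
  P(U=0) = 1/9 + 2/9 = 1/3
  P(U=1) = 2/9 + 4/9 = 2/3
H(U) = -[(1/3)·log₂(1/3) + (2/3)·log₂(2/3)]
  = 0.5283 + 0.3900
  = 0.9183 bits

H(V|U) = 1.8366 - 0.9183 = 0.9183 bits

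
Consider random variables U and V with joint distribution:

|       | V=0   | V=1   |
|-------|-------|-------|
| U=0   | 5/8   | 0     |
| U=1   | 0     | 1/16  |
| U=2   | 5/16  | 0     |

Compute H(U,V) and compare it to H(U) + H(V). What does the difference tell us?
Marginal P(U) (row sums):
  P(U=0) = 5/8 + 0 = 5/8
  P(U=1) = 0 + 1/16 = 1/16
  P(U=2) = 5/16 + 0 = 5/16
Marginal P(V) (column sums):
  P(V=0) = 5/8 + 0 + 5/16 = 15/16
  P(V=1) = 0 + 1/16 + 0 = 1/16

H(U,V) = -[(5/8)·log₂(5/8) + (1/16)·log₂(1/16) + (5/16)·log₂(5/16)]
  = 0.4238 + 0.2500 + 0.5244
  = 1.1982 bits
H(U) = -[(5/8)·log₂(5/8) + (1/16)·log₂(1/16) + (5/16)·log₂(5/16)]
  = 0.4238 + 0.2500 + 0.5244
  = 1.1982 bits
H(V) = -[(15/16)·log₂(15/16) + (1/16)·log₂(1/16)]
  = 0.0873 + 0.2500
  = 0.3373 bits

H(U) + H(V) = 1.1982 + 0.3373 = 1.5355 bits
Difference: H(U) + H(V) - H(U,V) = 1.5355 - 1.1982 = 0.3373 bits = I(U;V)

The difference is the mutual information; it is positive here, so U and V are dependent (knowing one reduces uncertainty about the other by 0.3373 bits).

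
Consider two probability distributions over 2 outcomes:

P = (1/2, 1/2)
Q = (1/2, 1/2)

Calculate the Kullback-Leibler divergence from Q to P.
D(P||Q) = Σ P(i) log₂(P(i)/Q(i))
  i=0: (1/2) × log₂((1/2)/(1/2)) = (1/2) × log₂(1) = 0.0000
  i=1: (1/2) × log₂((1/2)/(1/2)) = (1/2) × log₂(1) = 0.0000
D(P||Q) = 0.0000 + 0.0000
  = 0.0000 bits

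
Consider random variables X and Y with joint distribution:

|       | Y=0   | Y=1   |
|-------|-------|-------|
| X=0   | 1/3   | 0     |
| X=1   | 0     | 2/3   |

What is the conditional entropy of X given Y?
Marginal P(Y) (column sums):
  P(Y=0) = 1/3 + 0 = 1/3
  P(Y=1) = 0 + 2/3 = 2/3

H(X|Y) = -Σ P(X,Y)·log₂ P(X|Y), where P(X|Y) = P(X,Y) / P(Y)
  (cells with P(X,Y) = 0 contribute 0)
  (X=0,Y=0): P(X|Y) = (1/3)/(1/3) = 1;  -(1/3)·log₂(1) = 0.0000
  (X=1,Y=1): P(X|Y) = (2/3)/(2/3) = 1;  -(2/3)·log₂(1) = 0.0000
H(X|Y) = 0.0000 + 0.0000
  = 0.0000 bits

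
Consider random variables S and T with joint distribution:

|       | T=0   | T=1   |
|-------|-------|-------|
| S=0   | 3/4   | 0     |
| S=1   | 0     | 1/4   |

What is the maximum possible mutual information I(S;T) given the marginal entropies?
The upper bound on mutual information is I(S;T) ≤ min(H(S), H(T)).

Marginal P(S) (row sums):
  P(S=0) = 3/4 + 0 = 3/4
  P(S=1) = 0 + 1/4 = 1/4
Marginal P(T) (column sums):
  P(T=0) = 3/4 + 0 = 3/4
  P(T=1) = 0 + 1/4 = 1/4

H(S) = -[(3/4)·log₂(3/4) + (1/4)·log₂(1/4)]
  = 0.3113 + 0.5000
  = 0.8113 bits
H(T) = -[(3/4)·log₂(3/4) + (1/4)·log₂(1/4)]
  = 0.3113 + 0.5000
  = 0.8113 bits

Maximum possible I(S;T) = min(0.8113, 0.8113) = 0.8113 bits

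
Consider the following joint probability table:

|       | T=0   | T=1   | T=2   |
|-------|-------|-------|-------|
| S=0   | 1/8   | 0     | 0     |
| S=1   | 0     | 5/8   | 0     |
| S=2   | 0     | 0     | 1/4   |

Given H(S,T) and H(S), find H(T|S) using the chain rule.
From the chain rule: H(S,T) = H(S) + H(T|S)
Therefore: H(T|S) = H(S,T) - H(S)

H(S,T) = -[(1/8)·log₂(1/8) + (5/8)·log₂(5/8) + (1/4)·log₂(1/4)]
  = 0.3750 + 0.4238 + 0.5000
  = 1.2988 bits
Marginal P(S) (row sums):
  P(S=0) = 1/8 + 0 + 0 = 1/8
  P(S=1) = 0 + 5/8 + 0 = 5/8
  P(S=2) = 0 + 0 + 1/4 = 1/4
H(S) = -[(1/8)·log₂(1/8) + (5/8)·log₂(5/8) + (1/4)·log₂(1/4)]
  = 0.3750 + 0.4238 + 0.5000
  = 1.2988 bits

H(T|S) = 1.2988 - 1.2988 = 0.0000 bits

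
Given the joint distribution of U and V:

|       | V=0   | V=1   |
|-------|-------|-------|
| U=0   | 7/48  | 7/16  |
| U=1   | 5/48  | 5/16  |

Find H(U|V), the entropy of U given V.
Marginal P(V) (column sums):
  P(V=0) = 7/48 + 5/48 = 1/4
  P(V=1) = 7/16 + 5/16 = 3/4

H(U|V) = -Σ P(U,V)·log₂ P(U|V), where P(U|V) = P(U,V) / P(V)
  (U=0,V=0): P(U|V) = (7/48)/(1/4) = 7/12;  -(7/48)·log₂(7/12) = 0.1134
  (U=0,V=1): P(U|V) = (7/16)/(3/4) = 7/12;  -(7/16)·log₂(7/12) = 0.3402
  (U=1,V=0): P(U|V) = (5/48)/(1/4) = 5/12;  -(5/48)·log₂(5/12) = 0.1316
  (U=1,V=1): P(U|V) = (5/16)/(3/4) = 5/12;  -(5/16)·log₂(5/12) = 0.3947
H(U|V) = 0.1134 + 0.3402 + 0.1316 + 0.3947
  = 0.9799 bits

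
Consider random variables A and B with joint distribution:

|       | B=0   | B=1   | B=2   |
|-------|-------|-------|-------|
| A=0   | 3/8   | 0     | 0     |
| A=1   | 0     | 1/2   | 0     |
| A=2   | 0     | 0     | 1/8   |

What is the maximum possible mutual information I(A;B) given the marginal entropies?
The upper bound on mutual information is I(A;B) ≤ min(H(A), H(B)).

Marginal P(A) (row sums):
  P(A=0) = 3/8 + 0 + 0 = 3/8
  P(A=1) = 0 + 1/2 + 0 = 1/2
  P(A=2) = 0 + 0 + 1/8 = 1/8
Marginal P(B) (column sums):
  P(B=0) = 3/8 + 0 + 0 = 3/8
  P(B=1) = 0 + 1/2 + 0 = 1/2
  P(B=2) = 0 + 0 + 1/8 = 1/8

H(A) = -[(3/8)·log₂(3/8) + (1/2)·log₂(1/2) + (1/8)·log₂(1/8)]
  = 0.5306 + 0.5000 + 0.3750
  = 1.4056 bits
H(B) = -[(3/8)·log₂(3/8) + (1/2)·log₂(1/2) + (1/8)·log₂(1/8)]
  = 0.5306 + 0.5000 + 0.3750
  = 1.4056 bits

Maximum possible I(A;B) = min(1.4056, 1.4056) = 1.4056 bits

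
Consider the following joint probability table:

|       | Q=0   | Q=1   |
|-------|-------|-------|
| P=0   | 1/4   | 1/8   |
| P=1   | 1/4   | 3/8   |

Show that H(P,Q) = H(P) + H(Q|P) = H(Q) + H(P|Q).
Marginal P(P) (row sums):
  P(P=0) = 1/4 + 1/8 = 3/8
  P(P=1) = 1/4 + 3/8 = 5/8
Marginal P(Q) (column sums):
  P(Q=0) = 1/4 + 1/4 = 1/2
  P(Q=1) = 1/8 + 3/8 = 1/2

Decomposition 1: H(P) + H(Q|P)
H(P) = -[(3/8)·log₂(3/8) + (5/8)·log₂(5/8)]
  = 0.5306 + 0.4238
  = 0.9544 bits
H(Q|P) = -Σ P(P,Q)·log₂ P(Q|P), where P(Q|P) = P(P,Q) / P(P)
  (P=0,Q=0): P(Q|P) = (1/4)/(3/8) = 2/3;  -(1/4)·log₂(2/3) = 0.1462
  (P=0,Q=1): P(Q|P) = (1/8)/(3/8) = 1/3;  -(1/8)·log₂(1/3) = 0.1981
  (P=1,Q=0): P(Q|P) = (1/4)/(5/8) = 2/5;  -(1/4)·log₂(2/5) = 0.3305
  (P=1,Q=1): P(Q|P) = (3/8)/(5/8) = 3/5;  -(3/8)·log₂(3/5) = 0.2764
H(Q|P) = 0.1462 + 0.1981 + 0.3305 + 0.2764
  = 0.9512 bits
H(P) + H(Q|P) = 0.9544 + 0.9512 = 1.9056 bits

Decomposition 2: H(Q) + H(P|Q)
H(Q) = -[(1/2)·log₂(1/2) + (1/2)·log₂(1/2)]
  = 0.5000 + 0.5000
  = 1.0000 bits
H(P|Q) = -Σ P(P,Q)·log₂ P(P|Q), where P(P|Q) = P(P,Q) / P(Q)
  (P=0,Q=0): P(P|Q) = (1/4)/(1/2) = 1/2;  -(1/4)·log₂(1/2) = 0.2500
  (P=0,Q=1): P(P|Q) = (1/8)/(1/2) = 1/4;  -(1/8)·log₂(1/4) = 0.2500
  (P=1,Q=0): P(P|Q) = (1/4)/(1/2) = 1/2;  -(1/4)·log₂(1/2) = 0.2500
  (P=1,Q=1): P(P|Q) = (3/8)/(1/2) = 3/4;  -(3/8)·log₂(3/4) = 0.1556
H(P|Q) = 0.2500 + 0.2500 + 0.2500 + 0.1556
  = 0.9056 bits
H(Q) + H(P|Q) = 1.0000 + 0.9056 = 1.9056 bits

Direct computation of the joint entropy:
H(P,Q) = -[(1/4)·log₂(1/4) + (1/8)·log₂(1/8) + (1/4)·log₂(1/4) + (3/8)·log₂(3/8)]
  = 0.5000 + 0.3750 + 0.5000 + 0.5306
  = 1.9056 bits

All three agree: H(P,Q) = 1.9056 bits ✓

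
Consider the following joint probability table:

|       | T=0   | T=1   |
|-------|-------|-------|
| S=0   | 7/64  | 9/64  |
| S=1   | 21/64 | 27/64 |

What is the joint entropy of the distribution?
H(S,T) = -Σ P(S,T) log₂ P(S,T), summed over the non-zero cells:
H(S,T) = -[(7/64)·log₂(7/64) + (9/64)·log₂(9/64) + (21/64)·log₂(21/64) + (27/64)·log₂(27/64)]
  = 0.3492 + 0.3980 + 0.5275 + 0.5253
  = 1.8000 bits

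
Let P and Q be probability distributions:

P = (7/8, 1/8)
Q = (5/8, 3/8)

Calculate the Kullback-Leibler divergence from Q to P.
D(P||Q) = Σ P(i) log₂(P(i)/Q(i))
  i=0: (7/8) × log₂((7/8)/(5/8)) = (7/8) × log₂(7/5) = 0.4247
  i=1: (1/8) × log₂((1/8)/(3/8)) = (1/8) × log₂(1/3) = -0.1981
D(P||Q) = 0.4247 - 0.1981
  = 0.2266 bits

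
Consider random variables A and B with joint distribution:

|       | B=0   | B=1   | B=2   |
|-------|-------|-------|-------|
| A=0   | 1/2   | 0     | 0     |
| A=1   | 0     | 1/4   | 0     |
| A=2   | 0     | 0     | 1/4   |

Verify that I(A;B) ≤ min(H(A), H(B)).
Marginal P(A) (row sums):
  P(A=0) = 1/2 + 0 + 0 = 1/2
  P(A=1) = 0 + 1/4 + 0 = 1/4
  P(A=2) = 0 + 0 + 1/4 = 1/4
Marginal P(B) (column sums):
  P(B=0) = 1/2 + 0 + 0 = 1/2
  P(B=1) = 0 + 1/4 + 0 = 1/4
  P(B=2) = 0 + 0 + 1/4 = 1/4

H(A) = -[(1/2)·log₂(1/2) + (1/4)·log₂(1/4) + (1/4)·log₂(1/4)]
  = 0.5000 + 0.5000 + 0.5000
  = 1.5000 bits
H(B) = -[(1/2)·log₂(1/2) + (1/4)·log₂(1/4) + (1/4)·log₂(1/4)]
  = 0.5000 + 0.5000 + 0.5000
  = 1.5000 bits
H(A,B) = -[(1/2)·log₂(1/2) + (1/4)·log₂(1/4) + (1/4)·log₂(1/4)]
  = 0.5000 + 0.5000 + 0.5000
  = 1.5000 bits

I(A;B) = H(A) + H(B) - H(A,B)
  = 1.5000 + 1.5000 - 1.5000
  = 1.5000 bits

min(H(A), H(B)) = min(1.5000, 1.5000) = 1.5000 bits
Since 1.5000 ≤ 1.5000, the bound is satisfied ✓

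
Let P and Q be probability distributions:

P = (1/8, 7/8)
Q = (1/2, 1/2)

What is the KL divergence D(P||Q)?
D(P||Q) = Σ P(i) log₂(P(i)/Q(i))
  i=0: (1/8) × log₂((1/8)/(1/2)) = (1/8) × log₂(1/4) = -0.2500
  i=1: (7/8) × log₂((7/8)/(1/2)) = (7/8) × log₂(7/4) = 0.7064
D(P||Q) = -0.2500 + 0.7064
  = 0.4564 bits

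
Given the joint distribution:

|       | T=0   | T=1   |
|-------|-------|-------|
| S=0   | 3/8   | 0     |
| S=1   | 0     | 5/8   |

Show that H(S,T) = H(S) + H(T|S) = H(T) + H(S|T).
Marginal P(S) (row sums):
  P(S=0) = 3/8 + 0 = 3/8
  P(S=1) = 0 + 5/8 = 5/8
Marginal P(T) (column sums):
  P(T=0) = 3/8 + 0 = 3/8
  P(T=1) = 0 + 5/8 = 5/8

Decomposition 1: H(S) + H(T|S)
H(S) = -[(3/8)·log₂(3/8) + (5/8)·log₂(5/8)]
  = 0.5306 + 0.4238
  = 0.9544 bits
H(T|S) = -Σ P(S,T)·log₂ P(T|S), where P(T|S) = P(S,T) / P(S)
  (cells with P(S,T) = 0 contribute 0)
  (S=0,T=0): P(T|S) = (3/8)/(3/8) = 1;  -(3/8)·log₂(1) = 0.0000
  (S=1,T=1): P(T|S) = (5/8)/(5/8) = 1;  -(5/8)·log₂(1) = 0.0000
H(T|S) = 0.0000 + 0.0000
  = 0.0000 bits
H(S) + H(T|S) = 0.9544 + 0.0000 = 0.9544 bits

Decomposition 2: H(T) + H(S|T)
H(T) = -[(3/8)·log₂(3/8) + (5/8)·log₂(5/8)]
  = 0.5306 + 0.4238
  = 0.9544 bits
H(S|T) = -Σ P(S,T)·log₂ P(S|T), where P(S|T) = P(S,T) / P(T)
  (cells with P(S,T) = 0 contribute 0)
  (S=0,T=0): P(S|T) = (3/8)/(3/8) = 1;  -(3/8)·log₂(1) = 0.0000
  (S=1,T=1): P(S|T) = (5/8)/(5/8) = 1;  -(5/8)·log₂(1) = 0.0000
H(S|T) = 0.0000 + 0.0000
  = 0.0000 bits
H(T) + H(S|T) = 0.9544 + 0.0000 = 0.9544 bits

Direct computation of the joint entropy:
H(S,T) = -[(3/8)·log₂(3/8) + (5/8)·log₂(5/8)]
  = 0.5306 + 0.4238
  = 0.9544 bits

All three agree: H(S,T) = 0.9544 bits ✓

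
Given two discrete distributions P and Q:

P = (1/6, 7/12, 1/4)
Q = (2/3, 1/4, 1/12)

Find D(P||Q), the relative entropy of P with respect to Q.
D(P||Q) = Σ P(i) log₂(P(i)/Q(i))
  i=0: (1/6) × log₂((1/6)/(2/3)) = (1/6) × log₂(1/4) = -0.3333
  i=1: (7/12) × log₂((7/12)/(1/4)) = (7/12) × log₂(7/3) = 0.7131
  i=2: (1/4) × log₂((1/4)/(1/12)) = (1/4) × log₂(3) = 0.3962
D(P||Q) = -0.3333 + 0.7131 + 0.3962
  = 0.7760 bits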